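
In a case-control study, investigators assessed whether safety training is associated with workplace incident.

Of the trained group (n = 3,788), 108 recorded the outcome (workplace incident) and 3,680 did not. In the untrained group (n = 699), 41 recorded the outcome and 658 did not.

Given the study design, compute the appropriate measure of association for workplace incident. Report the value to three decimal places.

From the description: a = 108, b = 3680, c = 41, d = 658.
This is a case-control study: participants were sampled on outcome status, so risks in the source population cannot be estimated directly — relative risk is not valid here. The odds ratio is the appropriate measure.
OR = (a·d)/(b·c) = (108 × 658) / (3680 × 41) = 71064 / 150880 = 0.47100

0.471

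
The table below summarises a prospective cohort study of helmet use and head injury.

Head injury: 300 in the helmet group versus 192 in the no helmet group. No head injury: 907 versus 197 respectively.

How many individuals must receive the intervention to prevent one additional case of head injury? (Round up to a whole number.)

5

Risk in treated group = 300/1207 = 0.24855; risk in control = 192/389 = 0.49357.
Absolute risk reduction = 0.49357 − 0.24855 = 0.24502
NNT = 1 / ARR = 1 / 0.24502 = 4.081 → round up → 5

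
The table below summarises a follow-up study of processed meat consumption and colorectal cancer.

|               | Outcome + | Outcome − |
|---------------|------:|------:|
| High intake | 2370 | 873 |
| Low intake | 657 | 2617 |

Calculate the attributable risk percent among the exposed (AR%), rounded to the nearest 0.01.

72.54

Cells: a = 2370, b = 873, c = 657, d = 2617.
Risk in exposed = 2370/3243 = 0.73080; risk in unexposed = 657/3274 = 0.20067.
RR = 0.73080/0.20067 = 3.64179
AR% = (RR − 1)/RR × 100 = (3.64179 − 1)/3.64179 × 100 = 72.5410%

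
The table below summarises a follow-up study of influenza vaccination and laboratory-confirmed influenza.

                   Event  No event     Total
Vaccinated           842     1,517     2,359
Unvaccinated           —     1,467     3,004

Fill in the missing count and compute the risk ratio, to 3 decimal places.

The missing cell is in the unexposed row: 3004 − 1467 = 1537.
So a = 842, b = 1517, c = 1537, d = 1467.
RR = [a/(a+b)] / [c/(c+d)] = (842/2359) / (1537/3004) = 0.35693/0.51165 = 0.69761

0.698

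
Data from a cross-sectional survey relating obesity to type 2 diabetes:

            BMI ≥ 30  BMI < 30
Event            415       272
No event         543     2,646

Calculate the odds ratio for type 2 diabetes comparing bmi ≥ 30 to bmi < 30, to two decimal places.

Reading the table with exposure as columns: a = 415 (BMI ≥ 30, case), b = 543 (BMI ≥ 30, non-case), c = 272 (BMI < 30, case), d = 2646.
OR = (a·d)/(b·c) = (415 × 2646) / (543 × 272) = 1098090 / 147696 = 7.43480
The odds of type 2 diabetes are about 7.43 times as high in the bmi ≥ 30 group.

7.43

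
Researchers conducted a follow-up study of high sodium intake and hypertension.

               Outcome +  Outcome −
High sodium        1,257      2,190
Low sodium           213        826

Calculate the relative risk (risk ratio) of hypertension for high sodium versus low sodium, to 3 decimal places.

Cells: a = 1257, b = 2190, c = 213, d = 826.
Risk in exposed = 1257/3447 = 0.36466; risk in unexposed = 213/1039 = 0.20500.
RR = 0.36466 / 0.20500 = 1.77881
The risk among the exposed is 1.78 times that among the unexposed.

1.779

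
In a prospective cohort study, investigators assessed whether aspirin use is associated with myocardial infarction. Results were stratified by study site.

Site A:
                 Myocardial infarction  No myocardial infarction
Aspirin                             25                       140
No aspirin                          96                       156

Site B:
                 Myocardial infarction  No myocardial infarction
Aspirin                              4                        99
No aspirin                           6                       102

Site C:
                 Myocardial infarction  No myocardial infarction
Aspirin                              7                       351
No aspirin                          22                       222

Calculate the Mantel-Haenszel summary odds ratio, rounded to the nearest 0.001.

OR_MH = Σ(aᵢdᵢ/nᵢ) / Σ(bᵢcᵢ/nᵢ), where nᵢ is the stratum total.
Stratum 1 (Site A): n = 417; a·d/n = 25·156/417 = 9.3525; b·c/n = 140·96/417 = 32.2302
Stratum 2 (Site B): n = 211; a·d/n = 4·102/211 = 1.9336; b·c/n = 99·6/211 = 2.8152
Stratum 3 (Site C): n = 602; a·d/n = 7·222/602 = 2.5814; b·c/n = 351·22/602 = 12.8272
OR_MH = (9.3525 + 1.9336 + 2.5814) / (32.2302 + 2.8152 + 12.8272) = 13.8676 / 47.8726 = 0.28968

0.290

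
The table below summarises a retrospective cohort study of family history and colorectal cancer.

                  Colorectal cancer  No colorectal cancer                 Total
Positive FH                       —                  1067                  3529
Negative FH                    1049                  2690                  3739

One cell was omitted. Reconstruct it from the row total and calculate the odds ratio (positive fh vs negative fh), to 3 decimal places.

The missing cell is in the exposed row: 3529 − 1067 = 2462.
So a = 2462, b = 1067, c = 1049, d = 2690.
OR = (a·d)/(b·c) = (2462 × 2690) / (1067 × 1049) = 6622780 / 1119283 = 5.91698

5.917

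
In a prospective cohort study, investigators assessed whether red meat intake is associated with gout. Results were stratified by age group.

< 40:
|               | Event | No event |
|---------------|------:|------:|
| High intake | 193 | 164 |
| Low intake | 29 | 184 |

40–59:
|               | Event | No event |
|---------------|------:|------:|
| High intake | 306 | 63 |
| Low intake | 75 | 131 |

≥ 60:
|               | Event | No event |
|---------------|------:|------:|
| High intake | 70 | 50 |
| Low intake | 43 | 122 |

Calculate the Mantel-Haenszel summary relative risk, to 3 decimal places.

RR_MH = Σ(aᵢ·n₀ᵢ/nᵢ) / Σ(cᵢ·n₁ᵢ/nᵢ), with n₁ᵢ = aᵢ+bᵢ (exposed), n₀ᵢ = cᵢ+dᵢ (unexposed), nᵢ = n₁ᵢ+n₀ᵢ.
Stratum 1 (< 40): n₁ = 357, n₀ = 213, n = 570; a·n₀/n = 193·213/570 = 72.1211; c·n₁/n = 29·357/570 = 18.1632
Stratum 2 (40–59): n₁ = 369, n₀ = 206, n = 575; a·n₀/n = 306·206/575 = 109.6278; c·n₁/n = 75·369/575 = 48.1304
Stratum 3 (≥ 60): n₁ = 120, n₀ = 165, n = 285; a·n₀/n = 70·165/285 = 40.5263; c·n₁/n = 43·120/285 = 18.1053
RR_MH = (72.1211 + 109.6278 + 40.5263) / (18.1632 + 48.1304 + 18.1053) = 222.2752 / 84.3989 = 2.63363

2.634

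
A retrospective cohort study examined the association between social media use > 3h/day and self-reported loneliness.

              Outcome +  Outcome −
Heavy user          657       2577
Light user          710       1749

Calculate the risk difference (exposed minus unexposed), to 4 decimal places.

-0.0856

Cells: a = 657, b = 2577, c = 710, d = 1749.
Risk in exposed = 657/3234 = 0.203154; risk in unexposed = 710/2459 = 0.288735.
Risk difference = 0.203154 − 0.288735 = -0.085581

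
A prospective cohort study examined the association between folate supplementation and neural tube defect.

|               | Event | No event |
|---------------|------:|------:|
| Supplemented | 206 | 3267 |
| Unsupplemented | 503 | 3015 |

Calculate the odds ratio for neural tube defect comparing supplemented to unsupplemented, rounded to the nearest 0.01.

0.38

Cells: a = 206, b = 3267, c = 503, d = 3015.
OR = (a·d)/(b·c) = (206 × 3015) / (3267 × 503) = 621090 / 1643301 = 0.37795
Exposure is associated with lower odds of neural tube defect (OR = 0.38 < 1).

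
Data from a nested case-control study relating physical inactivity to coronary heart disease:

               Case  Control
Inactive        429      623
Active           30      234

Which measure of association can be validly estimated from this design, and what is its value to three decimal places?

5.371

Cells: a = 429, b = 623, c = 30, d = 234.
This is a nested case-control study: participants were sampled on outcome status, so risks in the source population cannot be estimated directly — relative risk is not valid here. The odds ratio is the appropriate measure.
OR = (a·d)/(b·c) = (429 × 234) / (623 × 30) = 100386 / 18690 = 5.37111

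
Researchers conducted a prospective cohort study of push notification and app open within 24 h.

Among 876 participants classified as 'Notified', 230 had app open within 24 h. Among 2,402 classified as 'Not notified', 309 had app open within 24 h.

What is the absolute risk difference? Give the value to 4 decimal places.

0.1339

From the description: a = 230, b = 646, c = 309, d = 2093.
Risk in exposed = 230/876 = 0.262557; risk in unexposed = 309/2402 = 0.128643.
Risk difference = 0.262557 − 0.128643 = 0.133914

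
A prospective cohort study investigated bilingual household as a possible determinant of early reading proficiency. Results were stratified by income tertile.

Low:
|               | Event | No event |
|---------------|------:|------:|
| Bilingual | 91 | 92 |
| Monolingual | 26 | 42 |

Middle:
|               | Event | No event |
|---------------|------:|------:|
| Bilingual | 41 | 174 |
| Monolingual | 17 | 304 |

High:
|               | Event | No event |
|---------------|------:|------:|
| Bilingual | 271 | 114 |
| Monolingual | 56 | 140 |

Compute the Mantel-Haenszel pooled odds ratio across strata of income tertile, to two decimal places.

OR_MH = Σ(aᵢdᵢ/nᵢ) / Σ(bᵢcᵢ/nᵢ), where nᵢ is the stratum total.
Stratum 1 (Low): n = 251; a·d/n = 91·42/251 = 15.2271; b·c/n = 92·26/251 = 9.5299
Stratum 2 (Middle): n = 536; a·d/n = 41·304/536 = 23.2537; b·c/n = 174·17/536 = 5.5187
Stratum 3 (High): n = 581; a·d/n = 271·140/581 = 65.3012; b·c/n = 114·56/581 = 10.9880
OR_MH = (15.2271 + 23.2537 + 65.3012) / (9.5299 + 5.5187 + 10.9880) = 103.7820 / 26.0365 = 3.98602

3.99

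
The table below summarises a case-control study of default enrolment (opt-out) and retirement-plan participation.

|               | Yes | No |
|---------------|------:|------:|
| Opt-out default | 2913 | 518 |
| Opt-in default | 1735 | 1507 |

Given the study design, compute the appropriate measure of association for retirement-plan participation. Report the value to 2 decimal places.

4.88

Cells: a = 2913, b = 518, c = 1735, d = 1507.
This is a case-control study: participants were sampled on outcome status, so risks in the source population cannot be estimated directly — relative risk is not valid here. The odds ratio is the appropriate measure.
OR = (a·d)/(b·c) = (2913 × 1507) / (518 × 1735) = 4389891 / 898730 = 4.88455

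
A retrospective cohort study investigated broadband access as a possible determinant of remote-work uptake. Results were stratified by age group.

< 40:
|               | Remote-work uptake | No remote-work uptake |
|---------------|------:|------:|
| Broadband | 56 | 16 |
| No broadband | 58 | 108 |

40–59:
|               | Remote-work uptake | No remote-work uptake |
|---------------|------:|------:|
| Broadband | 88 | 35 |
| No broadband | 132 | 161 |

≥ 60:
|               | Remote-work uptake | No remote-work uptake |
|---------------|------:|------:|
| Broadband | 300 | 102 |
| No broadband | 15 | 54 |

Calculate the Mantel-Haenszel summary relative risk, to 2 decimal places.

RR_MH = Σ(aᵢ·n₀ᵢ/nᵢ) / Σ(cᵢ·n₁ᵢ/nᵢ), with n₁ᵢ = aᵢ+bᵢ (exposed), n₀ᵢ = cᵢ+dᵢ (unexposed), nᵢ = n₁ᵢ+n₀ᵢ.
Stratum 1 (< 40): n₁ = 72, n₀ = 166, n = 238; a·n₀/n = 56·166/238 = 39.0588; c·n₁/n = 58·72/238 = 17.5462
Stratum 2 (40–59): n₁ = 123, n₀ = 293, n = 416; a·n₀/n = 88·293/416 = 61.9808; c·n₁/n = 132·123/416 = 39.0288
Stratum 3 (≥ 60): n₁ = 402, n₀ = 69, n = 471; a·n₀/n = 300·69/471 = 43.9490; c·n₁/n = 15·402/471 = 12.8025
RR_MH = (39.0588 + 61.9808 + 43.9490) / (17.5462 + 39.0288 + 12.8025) = 144.9886 / 69.3776 = 2.08985

2.09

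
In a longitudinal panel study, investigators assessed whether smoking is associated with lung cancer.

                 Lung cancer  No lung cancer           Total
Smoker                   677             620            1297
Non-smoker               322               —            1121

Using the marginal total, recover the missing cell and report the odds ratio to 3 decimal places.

2.709

The missing cell is in the unexposed row: 1121 − 322 = 799.
So a = 677, b = 620, c = 322, d = 799.
OR = (a·d)/(b·c) = (677 × 799) / (620 × 322) = 540923 / 199640 = 2.70949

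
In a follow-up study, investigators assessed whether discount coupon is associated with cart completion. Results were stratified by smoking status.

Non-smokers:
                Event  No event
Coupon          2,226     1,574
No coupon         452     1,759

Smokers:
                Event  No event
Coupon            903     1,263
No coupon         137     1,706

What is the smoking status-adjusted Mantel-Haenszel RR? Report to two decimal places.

3.43

RR_MH = Σ(aᵢ·n₀ᵢ/nᵢ) / Σ(cᵢ·n₁ᵢ/nᵢ), with n₁ᵢ = aᵢ+bᵢ (exposed), n₀ᵢ = cᵢ+dᵢ (unexposed), nᵢ = n₁ᵢ+n₀ᵢ.
Stratum 1 (Non-smokers): n₁ = 3800, n₀ = 2211, n = 6011; a·n₀/n = 2226·2211/6011 = 818.7799; c·n₁/n = 452·3800/6011 = 285.7428
Stratum 2 (Smokers): n₁ = 2166, n₀ = 1843, n = 4009; a·n₀/n = 903·1843/4009 = 415.1232; c·n₁/n = 137·2166/4009 = 74.0190
RR_MH = (818.7799 + 415.1232) / (285.7428 + 74.0190) = 1233.9031 / 359.7618 = 3.42978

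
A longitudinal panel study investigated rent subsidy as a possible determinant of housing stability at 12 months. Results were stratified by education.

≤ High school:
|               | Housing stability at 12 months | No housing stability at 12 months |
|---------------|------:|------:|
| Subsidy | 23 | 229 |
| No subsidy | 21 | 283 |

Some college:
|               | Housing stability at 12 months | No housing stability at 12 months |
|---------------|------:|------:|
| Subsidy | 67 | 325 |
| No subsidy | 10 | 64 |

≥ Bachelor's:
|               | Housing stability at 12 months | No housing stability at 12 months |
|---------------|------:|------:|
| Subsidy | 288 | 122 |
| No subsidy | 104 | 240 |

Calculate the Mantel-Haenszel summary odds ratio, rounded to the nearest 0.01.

OR_MH = Σ(aᵢdᵢ/nᵢ) / Σ(bᵢcᵢ/nᵢ), where nᵢ is the stratum total.
Stratum 1 (≤ High school): n = 556; a·d/n = 23·283/556 = 11.7068; b·c/n = 229·21/556 = 8.6493
Stratum 2 (Some college): n = 466; a·d/n = 67·64/466 = 9.2017; b·c/n = 325·10/466 = 6.9742
Stratum 3 (≥ Bachelor's): n = 754; a·d/n = 288·240/754 = 91.6711; b·c/n = 122·104/754 = 16.8276
OR_MH = (11.7068 + 9.2017 + 91.6711) / (8.6493 + 6.9742 + 16.8276) = 112.5796 / 32.4511 = 3.46921

3.47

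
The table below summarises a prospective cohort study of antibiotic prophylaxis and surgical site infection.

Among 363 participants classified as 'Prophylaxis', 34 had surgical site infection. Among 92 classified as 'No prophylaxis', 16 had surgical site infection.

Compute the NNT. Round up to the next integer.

13

Risk in treated group = 34/363 = 0.09366; risk in control = 16/92 = 0.17391.
Absolute risk reduction = 0.17391 − 0.09366 = 0.08025
NNT = 1 / ARR = 1 / 0.08025 = 12.461 → round up → 13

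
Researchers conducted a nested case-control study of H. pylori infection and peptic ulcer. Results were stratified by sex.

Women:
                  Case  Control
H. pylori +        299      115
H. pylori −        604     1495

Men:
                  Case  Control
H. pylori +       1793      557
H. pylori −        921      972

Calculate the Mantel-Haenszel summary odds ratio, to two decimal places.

OR_MH = Σ(aᵢdᵢ/nᵢ) / Σ(bᵢcᵢ/nᵢ), where nᵢ is the stratum total.
Stratum 1 (Women): n = 2513; a·d/n = 299·1495/2513 = 177.8770; b·c/n = 115·604/2513 = 27.6403
Stratum 2 (Men): n = 4243; a·d/n = 1793·972/4243 = 410.7462; b·c/n = 557·921/4243 = 120.9043
OR_MH = (177.8770 + 410.7462) / (27.6403 + 120.9043) = 588.6232 / 148.5446 = 3.96260

3.96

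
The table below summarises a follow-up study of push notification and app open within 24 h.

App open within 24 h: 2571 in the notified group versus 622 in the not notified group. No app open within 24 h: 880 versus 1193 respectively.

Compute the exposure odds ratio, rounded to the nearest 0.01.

5.60

From the description: a = 2571, b = 880, c = 622, d = 1193.
OR = (a·d)/(b·c) = (2571 × 1193) / (880 × 622) = 3067203 / 547360 = 5.60363
The odds of app open within 24 h are about 5.60 times as high in the notified group.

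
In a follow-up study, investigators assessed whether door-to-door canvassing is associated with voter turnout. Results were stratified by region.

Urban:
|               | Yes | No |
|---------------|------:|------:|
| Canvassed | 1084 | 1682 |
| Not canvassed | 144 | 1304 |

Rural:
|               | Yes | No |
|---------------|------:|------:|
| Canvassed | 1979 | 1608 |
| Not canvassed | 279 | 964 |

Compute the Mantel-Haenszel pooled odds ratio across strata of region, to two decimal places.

4.86

OR_MH = Σ(aᵢdᵢ/nᵢ) / Σ(bᵢcᵢ/nᵢ), where nᵢ is the stratum total.
Stratum 1 (Urban): n = 4214; a·d/n = 1084·1304/4214 = 335.4381; b·c/n = 1682·144/4214 = 57.4770
Stratum 2 (Rural): n = 4830; a·d/n = 1979·964/4830 = 394.9805; b·c/n = 1608·279/4830 = 92.8845
OR_MH = (335.4381 + 394.9805) / (57.4770 + 92.8845) = 730.4186 / 150.3615 = 4.85775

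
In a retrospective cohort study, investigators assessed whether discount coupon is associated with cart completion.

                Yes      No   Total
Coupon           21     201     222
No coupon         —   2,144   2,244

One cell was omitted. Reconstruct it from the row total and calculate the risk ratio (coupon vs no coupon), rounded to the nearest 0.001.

The missing cell is in the unexposed row: 2244 − 2144 = 100.
So a = 21, b = 201, c = 100, d = 2144.
RR = [a/(a+b)] / [c/(c+d)] = (21/222) / (100/2244) = 0.09459/0.04456 = 2.12270

2.123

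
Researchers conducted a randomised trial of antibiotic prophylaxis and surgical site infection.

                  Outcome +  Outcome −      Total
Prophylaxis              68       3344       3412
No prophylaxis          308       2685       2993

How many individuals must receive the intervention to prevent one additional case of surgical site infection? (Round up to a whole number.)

13

Risk in treated group = 68/3412 = 0.01993; risk in control = 308/2993 = 0.10291.
Absolute risk reduction = 0.10291 − 0.01993 = 0.08298
NNT = 1 / ARR = 1 / 0.08298 = 12.052 → round up → 13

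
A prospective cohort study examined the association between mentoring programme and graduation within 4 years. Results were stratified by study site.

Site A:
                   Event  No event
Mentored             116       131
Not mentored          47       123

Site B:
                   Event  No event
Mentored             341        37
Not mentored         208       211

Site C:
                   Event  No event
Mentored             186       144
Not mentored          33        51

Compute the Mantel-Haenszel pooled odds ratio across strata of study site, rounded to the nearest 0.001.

4.106

OR_MH = Σ(aᵢdᵢ/nᵢ) / Σ(bᵢcᵢ/nᵢ), where nᵢ is the stratum total.
Stratum 1 (Site A): n = 417; a·d/n = 116·123/417 = 34.2158; b·c/n = 131·47/417 = 14.7650
Stratum 2 (Site B): n = 797; a·d/n = 341·211/797 = 90.2773; b·c/n = 37·208/797 = 9.6562
Stratum 3 (Site C): n = 414; a·d/n = 186·51/414 = 22.9130; b·c/n = 144·33/414 = 11.4783
OR_MH = (34.2158 + 90.2773 + 22.9130) / (14.7650 + 9.6562 + 11.4783) = 147.4062 / 35.8995 = 4.10608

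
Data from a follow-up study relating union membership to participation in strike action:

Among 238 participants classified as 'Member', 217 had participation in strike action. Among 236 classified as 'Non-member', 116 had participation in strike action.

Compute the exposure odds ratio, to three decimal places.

From the description: a = 217, b = 21, c = 116, d = 120.
OR = (a·d)/(b·c) = (217 × 120) / (21 × 116) = 26040 / 2436 = 10.68966
The odds of participation in strike action are about 10.69 times as high in the member group.

10.690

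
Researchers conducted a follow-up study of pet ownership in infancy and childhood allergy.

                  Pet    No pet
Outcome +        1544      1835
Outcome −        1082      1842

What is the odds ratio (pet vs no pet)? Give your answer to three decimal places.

Reading the table with exposure as columns: a = 1544 (Pet, case), b = 1082 (Pet, non-case), c = 1835 (No pet, case), d = 1842.
OR = (a·d)/(b·c) = (1544 × 1842) / (1082 × 1835) = 2844048 / 1985470 = 1.43243
The odds of childhood allergy are about 1.43 times as high in the pet group.

1.432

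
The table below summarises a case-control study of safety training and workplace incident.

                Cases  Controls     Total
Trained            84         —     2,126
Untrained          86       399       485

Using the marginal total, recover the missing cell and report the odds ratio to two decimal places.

The missing cell is in the exposed row: 2126 − 84 = 2042.
So a = 84, b = 2042, c = 86, d = 399.
OR = (a·d)/(b·c) = (84 × 399) / (2042 × 86) = 33516 / 175612 = 0.19085

0.19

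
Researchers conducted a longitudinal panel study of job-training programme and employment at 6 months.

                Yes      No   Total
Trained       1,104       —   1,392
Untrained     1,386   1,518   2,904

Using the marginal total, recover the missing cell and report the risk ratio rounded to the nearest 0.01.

The missing cell is in the exposed row: 1392 − 1104 = 288.
So a = 1104, b = 288, c = 1386, d = 1518.
RR = [a/(a+b)] / [c/(c+d)] = (1104/1392) / (1386/2904) = 0.79310/0.47727 = 1.66174

1.66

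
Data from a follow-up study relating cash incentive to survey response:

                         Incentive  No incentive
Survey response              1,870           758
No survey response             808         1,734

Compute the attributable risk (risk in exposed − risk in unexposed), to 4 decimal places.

0.3941

Reading the table with exposure as columns: a = 1870 (Incentive, case), b = 808 (Incentive, non-case), c = 758 (No incentive, case), d = 1734.
Risk in exposed = 1870/2678 = 0.698282; risk in unexposed = 758/2492 = 0.304173.
Risk difference = 0.698282 − 0.304173 = 0.394109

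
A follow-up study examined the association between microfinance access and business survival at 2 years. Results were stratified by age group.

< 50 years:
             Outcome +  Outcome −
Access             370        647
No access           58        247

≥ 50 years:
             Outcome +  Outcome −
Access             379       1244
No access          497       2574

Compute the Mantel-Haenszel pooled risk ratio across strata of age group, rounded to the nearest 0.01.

RR_MH = Σ(aᵢ·n₀ᵢ/nᵢ) / Σ(cᵢ·n₁ᵢ/nᵢ), with n₁ᵢ = aᵢ+bᵢ (exposed), n₀ᵢ = cᵢ+dᵢ (unexposed), nᵢ = n₁ᵢ+n₀ᵢ.
Stratum 1 (< 50 years): n₁ = 1017, n₀ = 305, n = 1322; a·n₀/n = 370·305/1322 = 85.3631; c·n₁/n = 58·1017/1322 = 44.6188
Stratum 2 (≥ 50 years): n₁ = 1623, n₀ = 3071, n = 4694; a·n₀/n = 379·3071/4694 = 247.9568; c·n₁/n = 497·1623/4694 = 171.8430
RR_MH = (85.3631 + 247.9568) / (44.6188 + 171.8430) = 333.3198 / 216.4618 = 1.53986

1.54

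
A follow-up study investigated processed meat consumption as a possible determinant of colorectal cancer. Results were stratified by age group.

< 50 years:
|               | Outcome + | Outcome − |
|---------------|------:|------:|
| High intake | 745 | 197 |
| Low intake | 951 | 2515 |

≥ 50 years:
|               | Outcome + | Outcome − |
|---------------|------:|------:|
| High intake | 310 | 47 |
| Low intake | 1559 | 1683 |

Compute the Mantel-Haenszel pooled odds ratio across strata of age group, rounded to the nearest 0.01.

9.07

OR_MH = Σ(aᵢdᵢ/nᵢ) / Σ(bᵢcᵢ/nᵢ), where nᵢ is the stratum total.
Stratum 1 (< 50 years): n = 4408; a·d/n = 745·2515/4408 = 425.0624; b·c/n = 197·951/4408 = 42.5016
Stratum 2 (≥ 50 years): n = 3599; a·d/n = 310·1683/3599 = 144.9653; b·c/n = 47·1559/3599 = 20.3593
OR_MH = (425.0624 + 144.9653) / (42.5016 + 20.3593) = 570.0277 / 62.8609 = 9.06809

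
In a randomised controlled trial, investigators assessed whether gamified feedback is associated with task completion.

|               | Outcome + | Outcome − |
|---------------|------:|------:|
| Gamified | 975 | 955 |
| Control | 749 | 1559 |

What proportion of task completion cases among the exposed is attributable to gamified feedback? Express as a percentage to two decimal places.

Cells: a = 975, b = 955, c = 749, d = 1559.
Risk in exposed = 975/1930 = 0.50518; risk in unexposed = 749/2308 = 0.32452.
RR = 0.50518/0.32452 = 1.55669
AR% = (RR − 1)/RR × 100 = (1.55669 − 1)/1.55669 × 100 = 35.7610%

35.76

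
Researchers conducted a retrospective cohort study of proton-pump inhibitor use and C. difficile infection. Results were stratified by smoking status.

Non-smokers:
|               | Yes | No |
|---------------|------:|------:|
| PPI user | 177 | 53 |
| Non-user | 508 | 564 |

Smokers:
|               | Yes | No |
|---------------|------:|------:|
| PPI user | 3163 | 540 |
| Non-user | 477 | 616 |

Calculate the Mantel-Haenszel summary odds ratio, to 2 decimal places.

6.49

OR_MH = Σ(aᵢdᵢ/nᵢ) / Σ(bᵢcᵢ/nᵢ), where nᵢ is the stratum total.
Stratum 1 (Non-smokers): n = 1302; a·d/n = 177·564/1302 = 76.6728; b·c/n = 53·508/1302 = 20.6790
Stratum 2 (Smokers): n = 4796; a·d/n = 3163·616/4796 = 406.2569; b·c/n = 540·477/4796 = 53.7073
OR_MH = (76.6728 + 406.2569) / (20.6790 + 53.7073) = 482.9297 / 74.3862 = 6.49219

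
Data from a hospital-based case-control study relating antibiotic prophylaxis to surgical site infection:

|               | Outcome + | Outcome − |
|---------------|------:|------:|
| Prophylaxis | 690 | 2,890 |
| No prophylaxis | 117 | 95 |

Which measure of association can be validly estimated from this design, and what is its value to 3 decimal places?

Cells: a = 690, b = 2890, c = 117, d = 95.
This is a hospital-based case-control study: participants were sampled on outcome status, so risks in the source population cannot be estimated directly — relative risk is not valid here. The odds ratio is the appropriate measure.
OR = (a·d)/(b·c) = (690 × 95) / (2890 × 117) = 65550 / 338130 = 0.19386

0.194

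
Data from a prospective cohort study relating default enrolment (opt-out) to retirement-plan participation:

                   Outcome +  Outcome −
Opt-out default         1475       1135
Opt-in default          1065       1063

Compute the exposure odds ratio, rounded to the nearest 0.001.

1.297

Cells: a = 1475, b = 1135, c = 1065, d = 1063.
OR = (a·d)/(b·c) = (1475 × 1063) / (1135 × 1065) = 1567925 / 1208775 = 1.29712
The odds of retirement-plan participation are about 1.30 times as high in the opt-out default group.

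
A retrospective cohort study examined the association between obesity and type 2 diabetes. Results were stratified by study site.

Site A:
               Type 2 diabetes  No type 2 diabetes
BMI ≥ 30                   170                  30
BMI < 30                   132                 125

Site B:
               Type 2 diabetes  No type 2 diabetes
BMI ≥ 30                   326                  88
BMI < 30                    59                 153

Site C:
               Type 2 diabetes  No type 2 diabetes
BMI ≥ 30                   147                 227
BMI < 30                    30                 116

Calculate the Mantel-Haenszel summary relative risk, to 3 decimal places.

2.089

RR_MH = Σ(aᵢ·n₀ᵢ/nᵢ) / Σ(cᵢ·n₁ᵢ/nᵢ), with n₁ᵢ = aᵢ+bᵢ (exposed), n₀ᵢ = cᵢ+dᵢ (unexposed), nᵢ = n₁ᵢ+n₀ᵢ.
Stratum 1 (Site A): n₁ = 200, n₀ = 257, n = 457; a·n₀/n = 170·257/457 = 95.6018; c·n₁/n = 132·200/457 = 57.7681
Stratum 2 (Site B): n₁ = 414, n₀ = 212, n = 626; a·n₀/n = 326·212/626 = 110.4026; c·n₁/n = 59·414/626 = 39.0192
Stratum 3 (Site C): n₁ = 374, n₀ = 146, n = 520; a·n₀/n = 147·146/520 = 41.2731; c·n₁/n = 30·374/520 = 21.5769
RR_MH = (95.6018 + 110.4026 + 41.2731) / (57.7681 + 39.0192 + 21.5769) = 247.2774 / 118.3641 = 2.08912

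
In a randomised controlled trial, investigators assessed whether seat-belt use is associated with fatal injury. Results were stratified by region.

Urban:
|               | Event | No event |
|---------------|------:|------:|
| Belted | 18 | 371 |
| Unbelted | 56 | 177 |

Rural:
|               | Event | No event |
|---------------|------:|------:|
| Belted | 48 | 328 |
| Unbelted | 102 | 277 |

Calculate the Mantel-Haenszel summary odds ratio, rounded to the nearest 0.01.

0.29

OR_MH = Σ(aᵢdᵢ/nᵢ) / Σ(bᵢcᵢ/nᵢ), where nᵢ is the stratum total.
Stratum 1 (Urban): n = 622; a·d/n = 18·177/622 = 5.1222; b·c/n = 371·56/622 = 33.4019
Stratum 2 (Rural): n = 755; a·d/n = 48·277/755 = 17.6106; b·c/n = 328·102/755 = 44.3126
OR_MH = (5.1222 + 17.6106) / (33.4019 + 44.3126) = 22.7328 / 77.7145 = 0.29252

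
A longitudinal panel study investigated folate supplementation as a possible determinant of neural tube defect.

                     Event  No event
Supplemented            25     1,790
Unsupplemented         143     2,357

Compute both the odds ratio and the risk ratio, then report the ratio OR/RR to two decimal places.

Cells: a = 25, b = 1790, c = 143, d = 2357.
OR = (25·2357)/(1790·143) = 58925/255970 = 0.23020
Risk in exposed = 25/1815 = 0.01377; risk in unexposed = 143/2500 = 0.05720; RR = 0.24081
OR/RR = 0.23020 / 0.24081 = 0.95597
The outcome is rare in both groups, so OR ≈ RR (ratio near 1).

0.96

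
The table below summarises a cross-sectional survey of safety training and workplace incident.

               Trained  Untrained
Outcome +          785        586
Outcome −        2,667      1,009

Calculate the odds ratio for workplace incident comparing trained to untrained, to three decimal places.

Reading the table with exposure as columns: a = 785 (Trained, case), b = 2667 (Trained, non-case), c = 586 (Untrained, case), d = 1009.
OR = (a·d)/(b·c) = (785 × 1009) / (2667 × 586) = 792065 / 1562862 = 0.50680
Exposure is associated with lower odds of workplace incident (OR = 0.51 < 1).

0.507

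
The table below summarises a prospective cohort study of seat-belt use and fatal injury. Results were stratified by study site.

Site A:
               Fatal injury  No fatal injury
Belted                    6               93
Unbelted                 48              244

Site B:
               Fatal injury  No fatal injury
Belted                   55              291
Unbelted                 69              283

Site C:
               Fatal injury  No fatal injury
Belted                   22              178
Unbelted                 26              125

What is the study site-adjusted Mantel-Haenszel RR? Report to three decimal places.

RR_MH = Σ(aᵢ·n₀ᵢ/nᵢ) / Σ(cᵢ·n₁ᵢ/nᵢ), with n₁ᵢ = aᵢ+bᵢ (exposed), n₀ᵢ = cᵢ+dᵢ (unexposed), nᵢ = n₁ᵢ+n₀ᵢ.
Stratum 1 (Site A): n₁ = 99, n₀ = 292, n = 391; a·n₀/n = 6·292/391 = 4.4808; c·n₁/n = 48·99/391 = 12.1535
Stratum 2 (Site B): n₁ = 346, n₀ = 352, n = 698; a·n₀/n = 55·352/698 = 27.7364; c·n₁/n = 69·346/698 = 34.2034
Stratum 3 (Site C): n₁ = 200, n₀ = 151, n = 351; a·n₀/n = 22·151/351 = 9.4644; c·n₁/n = 26·200/351 = 14.8148
RR_MH = (4.4808 + 27.7364 + 9.4644) / (12.1535 + 34.2034 + 14.8148) = 41.6816 / 61.1717 = 0.68139

0.681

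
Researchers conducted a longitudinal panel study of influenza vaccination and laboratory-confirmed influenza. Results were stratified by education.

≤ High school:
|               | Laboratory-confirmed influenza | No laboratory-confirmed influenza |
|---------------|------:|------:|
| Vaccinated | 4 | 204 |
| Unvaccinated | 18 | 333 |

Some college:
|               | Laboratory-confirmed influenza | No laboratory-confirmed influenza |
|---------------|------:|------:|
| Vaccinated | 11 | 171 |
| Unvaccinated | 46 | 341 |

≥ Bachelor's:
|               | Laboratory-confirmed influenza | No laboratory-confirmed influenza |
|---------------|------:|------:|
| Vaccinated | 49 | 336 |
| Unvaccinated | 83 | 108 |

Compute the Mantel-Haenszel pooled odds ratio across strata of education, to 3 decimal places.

0.264

OR_MH = Σ(aᵢdᵢ/nᵢ) / Σ(bᵢcᵢ/nᵢ), where nᵢ is the stratum total.
Stratum 1 (≤ High school): n = 559; a·d/n = 4·333/559 = 2.3828; b·c/n = 204·18/559 = 6.5689
Stratum 2 (Some college): n = 569; a·d/n = 11·341/569 = 6.5923; b·c/n = 171·46/569 = 13.8243
Stratum 3 (≥ Bachelor's): n = 576; a·d/n = 49·108/576 = 9.1875; b·c/n = 336·83/576 = 48.4167
OR_MH = (2.3828 + 6.5923 + 9.1875) / (6.5689 + 13.8243 + 48.4167) = 18.1626 / 68.8098 = 0.26395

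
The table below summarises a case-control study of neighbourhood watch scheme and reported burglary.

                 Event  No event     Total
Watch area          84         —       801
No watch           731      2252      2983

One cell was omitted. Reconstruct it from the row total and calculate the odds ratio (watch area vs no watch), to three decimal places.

The missing cell is in the exposed row: 801 − 84 = 717.
So a = 84, b = 717, c = 731, d = 2252.
OR = (a·d)/(b·c) = (84 × 2252) / (717 × 731) = 189168 / 524127 = 0.36092

0.361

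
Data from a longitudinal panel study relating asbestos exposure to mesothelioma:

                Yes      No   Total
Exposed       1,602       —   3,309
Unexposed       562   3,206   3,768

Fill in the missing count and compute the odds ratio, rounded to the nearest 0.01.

5.35

The missing cell is in the exposed row: 3309 − 1602 = 1707.
So a = 1602, b = 1707, c = 562, d = 3206.
OR = (a·d)/(b·c) = (1602 × 3206) / (1707 × 562) = 5136012 / 959334 = 5.35373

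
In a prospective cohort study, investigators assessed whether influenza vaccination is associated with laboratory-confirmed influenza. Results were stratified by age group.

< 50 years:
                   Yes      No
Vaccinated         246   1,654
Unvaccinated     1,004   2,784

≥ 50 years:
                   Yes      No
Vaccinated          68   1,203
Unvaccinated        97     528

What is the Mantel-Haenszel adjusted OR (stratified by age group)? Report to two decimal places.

0.39

OR_MH = Σ(aᵢdᵢ/nᵢ) / Σ(bᵢcᵢ/nᵢ), where nᵢ is the stratum total.
Stratum 1 (< 50 years): n = 5688; a·d/n = 246·2784/5688 = 120.4051; b·c/n = 1654·1004/5688 = 291.9508
Stratum 2 (≥ 50 years): n = 1896; a·d/n = 68·528/1896 = 18.9367; b·c/n = 1203·97/1896 = 61.5459
OR_MH = (120.4051 + 18.9367) / (291.9508 + 61.5459) = 139.3418 / 353.4967 = 0.39418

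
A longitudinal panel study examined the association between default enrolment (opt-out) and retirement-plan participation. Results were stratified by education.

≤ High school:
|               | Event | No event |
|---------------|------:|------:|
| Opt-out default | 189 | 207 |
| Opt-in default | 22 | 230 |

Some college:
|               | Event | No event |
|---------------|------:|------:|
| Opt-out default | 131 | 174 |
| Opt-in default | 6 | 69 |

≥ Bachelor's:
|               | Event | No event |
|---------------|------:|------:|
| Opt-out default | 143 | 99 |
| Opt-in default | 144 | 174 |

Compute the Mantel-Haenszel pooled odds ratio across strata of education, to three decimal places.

3.840

OR_MH = Σ(aᵢdᵢ/nᵢ) / Σ(bᵢcᵢ/nᵢ), where nᵢ is the stratum total.
Stratum 1 (≤ High school): n = 648; a·d/n = 189·230/648 = 67.0833; b·c/n = 207·22/648 = 7.0278
Stratum 2 (Some college): n = 380; a·d/n = 131·69/380 = 23.7868; b·c/n = 174·6/380 = 2.7474
Stratum 3 (≥ Bachelor's): n = 560; a·d/n = 143·174/560 = 44.4321; b·c/n = 99·144/560 = 25.4571
OR_MH = (67.0833 + 23.7868 + 44.4321) / (7.0278 + 2.7474 + 25.4571) = 135.3023 / 35.2323 = 3.84029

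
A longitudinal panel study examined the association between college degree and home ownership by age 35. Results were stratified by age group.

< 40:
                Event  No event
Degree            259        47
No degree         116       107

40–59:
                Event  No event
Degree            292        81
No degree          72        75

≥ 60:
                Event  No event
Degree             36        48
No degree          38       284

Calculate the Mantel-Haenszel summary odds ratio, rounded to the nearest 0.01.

OR_MH = Σ(aᵢdᵢ/nᵢ) / Σ(bᵢcᵢ/nᵢ), where nᵢ is the stratum total.
Stratum 1 (< 40): n = 529; a·d/n = 259·107/529 = 52.3875; b·c/n = 47·116/529 = 10.3062
Stratum 2 (40–59): n = 520; a·d/n = 292·75/520 = 42.1154; b·c/n = 81·72/520 = 11.2154
Stratum 3 (≥ 60): n = 406; a·d/n = 36·284/406 = 25.1823; b·c/n = 48·38/406 = 4.4926
OR_MH = (52.3875 + 42.1154 + 25.1823) / (10.3062 + 11.2154 + 4.4926) = 119.6852 / 26.0142 = 4.60076

4.60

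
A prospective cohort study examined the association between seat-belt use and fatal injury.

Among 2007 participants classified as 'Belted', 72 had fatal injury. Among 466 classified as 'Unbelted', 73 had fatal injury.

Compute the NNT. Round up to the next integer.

9

Risk in treated group = 72/2007 = 0.03587; risk in control = 73/466 = 0.15665.
Absolute risk reduction = 0.15665 − 0.03587 = 0.12078
NNT = 1 / ARR = 1 / 0.12078 = 8.280 → round up → 9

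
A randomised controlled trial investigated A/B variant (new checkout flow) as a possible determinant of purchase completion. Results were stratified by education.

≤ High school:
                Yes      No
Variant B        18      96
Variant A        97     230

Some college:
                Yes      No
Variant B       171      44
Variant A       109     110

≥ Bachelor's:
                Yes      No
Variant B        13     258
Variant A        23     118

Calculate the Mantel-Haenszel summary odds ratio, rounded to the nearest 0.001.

OR_MH = Σ(aᵢdᵢ/nᵢ) / Σ(bᵢcᵢ/nᵢ), where nᵢ is the stratum total.
Stratum 1 (≤ High school): n = 441; a·d/n = 18·230/441 = 9.3878; b·c/n = 96·97/441 = 21.1156
Stratum 2 (Some college): n = 434; a·d/n = 171·110/434 = 43.3410; b·c/n = 44·109/434 = 11.0507
Stratum 3 (≥ Bachelor's): n = 412; a·d/n = 13·118/412 = 3.7233; b·c/n = 258·23/412 = 14.4029
OR_MH = (9.3878 + 43.3410 + 3.7233) / (21.1156 + 11.0507 + 14.4029) = 56.4521 / 46.5693 = 1.21222

1.212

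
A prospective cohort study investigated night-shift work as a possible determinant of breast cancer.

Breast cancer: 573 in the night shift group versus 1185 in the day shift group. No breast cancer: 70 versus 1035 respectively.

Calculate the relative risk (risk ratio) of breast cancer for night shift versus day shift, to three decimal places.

1.669

From the description: a = 573, b = 70, c = 1185, d = 1035.
Risk in exposed = 573/643 = 0.89114; risk in unexposed = 1185/2220 = 0.53378.
RR = 0.89114 / 0.53378 = 1.66947
The risk among the exposed is 1.67 times that among the unexposed.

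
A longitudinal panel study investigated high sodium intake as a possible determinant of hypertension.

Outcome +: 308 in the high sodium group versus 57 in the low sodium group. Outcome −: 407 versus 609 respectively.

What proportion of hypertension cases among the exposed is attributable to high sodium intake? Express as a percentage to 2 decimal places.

From the description: a = 308, b = 407, c = 57, d = 609.
Risk in exposed = 308/715 = 0.43077; risk in unexposed = 57/666 = 0.08559.
RR = 0.43077/0.08559 = 5.03320
AR% = (RR − 1)/RR × 100 = (5.03320 − 1)/5.03320 × 100 = 80.1319%

80.13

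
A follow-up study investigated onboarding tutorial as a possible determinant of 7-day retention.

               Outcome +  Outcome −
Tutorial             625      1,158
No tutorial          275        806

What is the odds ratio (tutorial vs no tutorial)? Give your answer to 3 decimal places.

1.582

Cells: a = 625, b = 1158, c = 275, d = 806.
OR = (a·d)/(b·c) = (625 × 806) / (1158 × 275) = 503750 / 318450 = 1.58188
The odds of 7-day retention are about 1.58 times as high in the tutorial group.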